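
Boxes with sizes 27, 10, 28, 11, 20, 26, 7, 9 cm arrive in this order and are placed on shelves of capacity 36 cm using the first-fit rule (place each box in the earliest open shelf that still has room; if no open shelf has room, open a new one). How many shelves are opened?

  27 → shelf 1 (new)  [load 27/36]
  10 → shelf 2 (new)  [load 10/36]
  28 → shelf 3 (new)  [load 28/36]
  11 → shelf 2  [load 21/36]
  20 → shelf 4 (new)  [load 20/36]
  26 → shelf 5 (new)  [load 26/36]
  7 → shelf 1  [load 34/36]
  9 → shelf 2  [load 30/36]
5 shelves opened.

5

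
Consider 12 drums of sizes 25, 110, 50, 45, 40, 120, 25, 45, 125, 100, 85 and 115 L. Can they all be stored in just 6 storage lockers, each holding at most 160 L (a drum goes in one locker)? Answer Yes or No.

A valid assignment using 6 storage lockers:
  locker 1: 125 + 25 = 150
  locker 2: 120 + 40 = 160
  locker 3: 115 + 45 = 160
  locker 4: 110 + 50 = 160
  locker 5: 100 + 45 = 145
  locker 6: 85 + 25 = 110
Every load is within 160 L, so 6 storage lockers suffice.

Yes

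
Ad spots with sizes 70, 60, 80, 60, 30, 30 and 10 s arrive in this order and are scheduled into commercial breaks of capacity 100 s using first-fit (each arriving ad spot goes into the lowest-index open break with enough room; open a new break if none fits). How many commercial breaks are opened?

  70 → break 1 (new)  [load 70/100]
  60 → break 2 (new)  [load 60/100]
  80 → break 3 (new)  [load 80/100]
  60 → break 4 (new)  [load 60/100]
  30 → break 1  [load 100/100]
  30 → break 2  [load 90/100]
  10 → break 2  [load 100/100]
4 commercial breaks opened.

4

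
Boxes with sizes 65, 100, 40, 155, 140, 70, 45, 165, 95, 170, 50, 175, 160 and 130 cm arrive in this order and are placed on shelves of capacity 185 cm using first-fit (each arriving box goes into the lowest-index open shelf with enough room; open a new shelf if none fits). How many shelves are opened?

  65 → shelf 1 (new)  [load 65/185]
  100 → shelf 1  [load 165/185]
  40 → shelf 2 (new)  [load 40/185]
  155 → shelf 3 (new)  [load 155/185]
  140 → shelf 2  [load 180/185]
  70 → shelf 4 (new)  [load 70/185]
  45 → shelf 4  [load 115/185]
  165 → shelf 5 (new)  [load 165/185]
  95 → shelf 6 (new)  [load 95/185]
  170 → shelf 7 (new)  [load 170/185]
  50 → shelf 4  [load 165/185]
  175 → shelf 8 (new)  [load 175/185]
  160 → shelf 9 (new)  [load 160/185]
  130 → shelf 10 (new)  [load 130/185]
10 shelves opened.

10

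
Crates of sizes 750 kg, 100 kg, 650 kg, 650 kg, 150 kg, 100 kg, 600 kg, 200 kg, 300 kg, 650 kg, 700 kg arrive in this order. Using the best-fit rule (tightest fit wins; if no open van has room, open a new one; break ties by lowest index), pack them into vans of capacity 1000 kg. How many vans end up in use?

  750 → van 1 (new)  [load 750/1000]
  100 → van 1  [load 850/1000]
  650 → van 2 (new)  [load 650/1000]
  650 → van 3 (new)  [load 650/1000]
  150 → van 1  [load 1000/1000]
  100 → van 2  [load 750/1000]
  600 → van 4 (new)  [load 600/1000]
  200 → van 2  [load 950/1000]
  300 → van 3  [load 950/1000]
  650 → van 5 (new)  [load 650/1000]
  700 → van 6 (new)  [load 700/1000]
6 vans opened.

6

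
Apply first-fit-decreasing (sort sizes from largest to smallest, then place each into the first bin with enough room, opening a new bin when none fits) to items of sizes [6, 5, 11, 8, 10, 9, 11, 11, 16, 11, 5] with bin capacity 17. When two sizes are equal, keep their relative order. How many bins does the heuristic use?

7

Sorted descending: 16, 11, 11, 11, 11, 10, 9, 8, 6, 5, 5.
  16 → bin 1 (new)  [load 16/17]
  11 → bin 2 (new)  [load 11/17]
  11 → bin 3 (new)  [load 11/17]
  11 → bin 4 (new)  [load 11/17]
  11 → bin 5 (new)  [load 11/17]
  10 → bin 6 (new)  [load 10/17]
  9 → bin 7 (new)  [load 9/17]
  8 → bin 7  [load 17/17]
  6 → bin 2  [load 17/17]
  5 → bin 3  [load 16/17]
  5 → bin 4  [load 16/17]
7 bins opened.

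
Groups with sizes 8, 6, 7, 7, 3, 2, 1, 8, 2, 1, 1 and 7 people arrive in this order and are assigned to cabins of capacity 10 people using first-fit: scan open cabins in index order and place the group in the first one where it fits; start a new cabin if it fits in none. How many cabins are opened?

6

  8 → cabin 1 (new)  [load 8/10]
  6 → cabin 2 (new)  [load 6/10]
  7 → cabin 3 (new)  [load 7/10]
  7 → cabin 4 (new)  [load 7/10]
  3 → cabin 2  [load 9/10]
  2 → cabin 1  [load 10/10]
  1 → cabin 2  [load 10/10]
  8 → cabin 5 (new)  [load 8/10]
  2 → cabin 3  [load 9/10]
  1 → cabin 3  [load 10/10]
  1 → cabin 4  [load 8/10]
  7 → cabin 6 (new)  [load 7/10]
6 cabins opened.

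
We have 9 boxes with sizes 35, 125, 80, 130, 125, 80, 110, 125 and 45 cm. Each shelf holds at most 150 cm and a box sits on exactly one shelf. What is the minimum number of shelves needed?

Total = 130 + 125 + 125 + 125 + 110 + 80 + 80 + 45 + 35 = 855 cm.
Lower bound: ⌈855/150⌉ = 6 shelves.
Also, 7 boxes each exceed 75 cm, and no two of those can share a shelf, so at least 7 shelves are needed.
A packing using 7 shelves:
  shelf 1: 130 = 130
  shelf 2: 125 = 125
  shelf 3: 125 = 125
  shelf 4: 125 = 125
  shelf 5: 110 + 35 = 145
  shelf 6: 80 + 45 = 125
  shelf 7: 80 = 80
This matches the lower bound, so 7 is optimal.

7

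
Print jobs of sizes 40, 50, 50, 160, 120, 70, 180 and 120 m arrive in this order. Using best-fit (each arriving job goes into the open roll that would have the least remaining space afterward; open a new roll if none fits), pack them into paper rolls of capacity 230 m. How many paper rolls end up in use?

5

  40 → roll 1 (new)  [load 40/230]
  50 → roll 1  [load 90/230]
  50 → roll 1  [load 140/230]
  160 → roll 2 (new)  [load 160/230]
  120 → roll 3 (new)  [load 120/230]
  70 → roll 2  [load 230/230]
  180 → roll 4 (new)  [load 180/230]
  120 → roll 5 (new)  [load 120/230]
5 paper rolls opened.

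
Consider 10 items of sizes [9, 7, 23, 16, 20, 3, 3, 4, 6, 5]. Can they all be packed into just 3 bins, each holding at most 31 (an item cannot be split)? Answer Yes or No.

No

Total = 96; ⌈96/31⌉ = 4.
At least 4 bins are required, but only 3 are allowed.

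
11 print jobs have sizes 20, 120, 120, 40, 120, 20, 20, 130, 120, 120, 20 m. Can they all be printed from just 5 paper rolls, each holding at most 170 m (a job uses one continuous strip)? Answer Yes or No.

Total = 850 m; ⌈850/170⌉ = 5.
6 print jobs each exceed half the capacity and cannot share a roll, forcing at least 6 paper rolls.
At least 6 paper rolls are required, but only 5 are allowed.

No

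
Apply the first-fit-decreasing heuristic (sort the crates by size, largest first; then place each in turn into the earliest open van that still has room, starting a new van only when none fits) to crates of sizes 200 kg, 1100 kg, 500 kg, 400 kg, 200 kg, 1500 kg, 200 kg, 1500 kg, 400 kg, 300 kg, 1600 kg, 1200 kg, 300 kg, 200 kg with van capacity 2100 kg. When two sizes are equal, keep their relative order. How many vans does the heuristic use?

5

Sorted descending: 1600, 1500, 1500, 1200, 1100, 500, 400, 400, 300, 300, 200, 200, 200, 200.
  1600 → van 1 (new)  [load 1600/2100]
  1500 → van 2 (new)  [load 1500/2100]
  1500 → van 3 (new)  [load 1500/2100]
  1200 → van 4 (new)  [load 1200/2100]
  1100 → van 5 (new)  [load 1100/2100]
  500 → van 1  [load 2100/2100]
  400 → van 2  [load 1900/2100]
  400 → van 3  [load 1900/2100]
  300 → van 4  [load 1500/2100]
  300 → van 4  [load 1800/2100]
  200 → van 2  [load 2100/2100]
  200 → van 3  [load 2100/2100]
  200 → van 4  [load 2000/2100]
  200 → van 5  [load 1300/2100]
5 vans opened.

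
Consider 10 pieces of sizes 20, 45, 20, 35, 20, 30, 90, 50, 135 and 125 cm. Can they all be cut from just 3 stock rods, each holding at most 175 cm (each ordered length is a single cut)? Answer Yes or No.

No

Total = 570 cm; ⌈570/175⌉ = 4.
At least 4 stock rods are required, but only 3 are allowed.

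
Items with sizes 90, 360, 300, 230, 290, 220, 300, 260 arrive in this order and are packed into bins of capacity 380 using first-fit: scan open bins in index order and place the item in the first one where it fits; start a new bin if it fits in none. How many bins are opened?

7

  90 → bin 1 (new)  [load 90/380]
  360 → bin 2 (new)  [load 360/380]
  300 → bin 3 (new)  [load 300/380]
  230 → bin 1  [load 320/380]
  290 → bin 4 (new)  [load 290/380]
  220 → bin 5 (new)  [load 220/380]
  300 → bin 6 (new)  [load 300/380]
  260 → bin 7 (new)  [load 260/380]
7 bins opened.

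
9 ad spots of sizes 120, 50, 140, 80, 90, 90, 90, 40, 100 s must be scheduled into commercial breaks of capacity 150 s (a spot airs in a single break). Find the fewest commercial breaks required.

Total = 140 + 120 + 100 + 90 + 90 + 90 + 80 + 50 + 40 = 800 s.
Lower bound: ⌈800/150⌉ = 6 commercial breaks.
Also, 7 ad spots each exceed 75 s, and no two of those can share a break, so at least 7 commercial breaks are needed.
A packing using 7 commercial breaks:
  break 1: 140 = 140
  break 2: 120 = 120
  break 3: 100 + 50 = 150
  break 4: 90 + 40 = 130
  break 5: 90 = 90
  break 6: 90 = 90
  break 7: 80 = 80
This matches the lower bound, so 7 is optimal.

7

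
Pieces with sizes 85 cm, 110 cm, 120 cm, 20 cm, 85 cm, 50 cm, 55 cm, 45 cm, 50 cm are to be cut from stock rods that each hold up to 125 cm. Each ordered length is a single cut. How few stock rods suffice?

6

Total = 120 + 110 + 85 + 85 + 55 + 50 + 50 + 45 + 20 = 620 cm.
Lower bound: ⌈620/125⌉ = 5 stock rods.
A packing using 6 stock rods:
  stock rod 1: 120 = 120
  stock rod 2: 110 = 110
  stock rod 3: 85 + 20 = 105
  stock rod 4: 85 = 85
  stock rod 5: 55 + 50 = 105
  stock rod 6: 50 + 45 = 95
No arrangement into 5 stock rods stays within capacity, so 6 is optimal.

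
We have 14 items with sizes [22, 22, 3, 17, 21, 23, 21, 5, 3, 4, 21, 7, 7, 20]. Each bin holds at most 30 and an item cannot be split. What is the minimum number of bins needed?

8

Total = 23 + 22 + 22 + 21 + 21 + 21 + 20 + 17 + 7 + 7 + 5 + 4 + 3 + 3 = 196.
Lower bound: ⌈196/30⌉ = 7 bins.
Also, 8 items each exceed 15, and no two of those can share a bin, so at least 8 bins are needed.
A packing using 8 bins:
  bin 1: 23 + 7 = 30
  bin 2: 22 + 7 = 29
  bin 3: 22 + 5 + 3 = 30
  bin 4: 21 + 4 + 3 = 28
  bin 5: 21 = 21
  bin 6: 21 = 21
  bin 7: 20 = 20
  bin 8: 17 = 17
This matches the lower bound, so 8 is optimal.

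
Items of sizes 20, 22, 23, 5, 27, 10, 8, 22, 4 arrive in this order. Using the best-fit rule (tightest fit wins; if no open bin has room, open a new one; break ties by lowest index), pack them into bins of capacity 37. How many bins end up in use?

  20 → bin 1 (new)  [load 20/37]
  22 → bin 2 (new)  [load 22/37]
  23 → bin 3 (new)  [load 23/37]
  5 → bin 3  [load 28/37]
  27 → bin 4 (new)  [load 27/37]
  10 → bin 4  [load 37/37]
  8 → bin 3  [load 36/37]
  22 → bin 5 (new)  [load 22/37]
  4 → bin 2  [load 26/37]
5 bins opened.

5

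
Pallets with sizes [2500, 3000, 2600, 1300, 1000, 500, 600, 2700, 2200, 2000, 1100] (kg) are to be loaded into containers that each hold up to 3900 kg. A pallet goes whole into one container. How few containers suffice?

Total = 3000 + 2700 + 2600 + 2500 + 2200 + 2000 + 1300 + 1100 + 1000 + 600 + 500 = 19500 kg.
Lower bound: ⌈19500/3900⌉ = 5 containers.
Also, 6 pallets each exceed 1950 kg, and no two of those can share a container, so at least 6 containers are needed.
A packing using 6 containers:
  container 1: 3000 + 600 = 3600
  container 2: 2700 + 1100 = 3800
  container 3: 2600 + 1300 = 3900
  container 4: 2500 + 1000 = 3500
  container 5: 2200 + 500 = 2700
  container 6: 2000 = 2000
This matches the lower bound, so 6 is optimal.

6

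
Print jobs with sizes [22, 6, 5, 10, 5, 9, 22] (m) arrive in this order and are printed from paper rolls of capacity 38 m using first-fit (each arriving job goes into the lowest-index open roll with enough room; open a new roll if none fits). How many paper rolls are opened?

  22 → roll 1 (new)  [load 22/38]
  6 → roll 1  [load 28/38]
  5 → roll 1  [load 33/38]
  10 → roll 2 (new)  [load 10/38]
  5 → roll 1  [load 38/38]
  9 → roll 2  [load 19/38]
  22 → roll 3 (new)  [load 22/38]
3 paper rolls opened.

3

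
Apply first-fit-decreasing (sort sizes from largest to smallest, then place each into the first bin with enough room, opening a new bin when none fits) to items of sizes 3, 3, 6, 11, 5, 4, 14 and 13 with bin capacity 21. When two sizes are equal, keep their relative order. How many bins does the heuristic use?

3

Sorted descending: 14, 13, 11, 6, 5, 4, 3, 3.
  14 → bin 1 (new)  [load 14/21]
  13 → bin 2 (new)  [load 13/21]
  11 → bin 3 (new)  [load 11/21]
  6 → bin 1  [load 20/21]
  5 → bin 2  [load 18/21]
  4 → bin 3  [load 15/21]
  3 → bin 2  [load 21/21]
  3 → bin 3  [load 18/21]
3 bins opened.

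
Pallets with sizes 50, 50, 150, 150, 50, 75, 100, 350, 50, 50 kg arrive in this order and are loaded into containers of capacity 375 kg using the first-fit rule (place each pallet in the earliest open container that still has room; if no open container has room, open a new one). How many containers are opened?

3

  50 → container 1 (new)  [load 50/375]
  50 → container 1  [load 100/375]
  150 → container 1  [load 250/375]
  150 → container 2 (new)  [load 150/375]
  50 → container 1  [load 300/375]
  75 → container 1  [load 375/375]
  100 → container 2  [load 250/375]
  350 → container 3 (new)  [load 350/375]
  50 → container 2  [load 300/375]
  50 → container 2  [load 350/375]
3 containers opened.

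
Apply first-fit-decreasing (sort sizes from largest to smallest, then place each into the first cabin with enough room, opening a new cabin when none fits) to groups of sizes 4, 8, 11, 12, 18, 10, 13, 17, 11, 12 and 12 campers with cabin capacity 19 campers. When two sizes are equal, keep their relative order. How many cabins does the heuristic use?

9

Sorted descending: 18, 17, 13, 12, 12, 12, 11, 11, 10, 8, 4.
  18 → cabin 1 (new)  [load 18/19]
  17 → cabin 2 (new)  [load 17/19]
  13 → cabin 3 (new)  [load 13/19]
  12 → cabin 4 (new)  [load 12/19]
  12 → cabin 5 (new)  [load 12/19]
  12 → cabin 6 (new)  [load 12/19]
  11 → cabin 7 (new)  [load 11/19]
  11 → cabin 8 (new)  [load 11/19]
  10 → cabin 9 (new)  [load 10/19]
  8 → cabin 7  [load 19/19]
  4 → cabin 3  [load 17/19]
9 cabins opened.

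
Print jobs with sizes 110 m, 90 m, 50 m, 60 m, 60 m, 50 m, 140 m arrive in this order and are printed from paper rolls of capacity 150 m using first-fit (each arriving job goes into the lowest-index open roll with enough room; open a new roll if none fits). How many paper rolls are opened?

  110 → roll 1 (new)  [load 110/150]
  90 → roll 2 (new)  [load 90/150]
  50 → roll 2  [load 140/150]
  60 → roll 3 (new)  [load 60/150]
  60 → roll 3  [load 120/150]
  50 → roll 4 (new)  [load 50/150]
  140 → roll 5 (new)  [load 140/150]
5 paper rolls opened.

5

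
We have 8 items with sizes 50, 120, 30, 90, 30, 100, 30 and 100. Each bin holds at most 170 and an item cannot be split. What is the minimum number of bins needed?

4

Total = 120 + 100 + 100 + 90 + 50 + 30 + 30 + 30 = 550.
Lower bound: ⌈550/170⌉ = 4 bins.
A packing using 4 bins:
  bin 1: 120 + 50 = 170
  bin 2: 100 + 30 + 30 = 160
  bin 3: 100 + 30 = 130
  bin 4: 90 = 90
This matches the lower bound, so 4 is optimal.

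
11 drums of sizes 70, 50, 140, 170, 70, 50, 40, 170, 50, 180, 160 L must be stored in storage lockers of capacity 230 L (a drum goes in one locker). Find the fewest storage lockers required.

6

Total = 180 + 170 + 170 + 160 + 140 + 70 + 70 + 50 + 50 + 50 + 40 = 1150 L.
Lower bound: ⌈1150/230⌉ = 5 storage lockers.
A packing using 6 storage lockers:
  locker 1: 180 + 50 = 230
  locker 2: 170 + 50 = 220
  locker 3: 170 + 50 = 220
  locker 4: 160 + 70 = 230
  locker 5: 140 + 70 = 210
  locker 6: 40 = 40
No arrangement into 5 storage lockers stays within capacity, so 6 is optimal.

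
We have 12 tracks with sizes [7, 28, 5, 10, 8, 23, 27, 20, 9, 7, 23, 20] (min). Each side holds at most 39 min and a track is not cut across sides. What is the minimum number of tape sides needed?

Total = 28 + 27 + 23 + 23 + 20 + 20 + 10 + 9 + 8 + 7 + 7 + 5 = 187 min.
Lower bound: ⌈187/39⌉ = 5 tape sides.
Also, 6 tracks each exceed 39/2 min, and no two of those can share a side, so at least 6 tape sides are needed.
A packing using 6 tape sides:
  side 1: 28 + 10 = 38
  side 2: 27 + 9 = 36
  side 3: 23 + 8 + 7 = 38
  side 4: 23 + 7 + 5 = 35
  side 5: 20 = 20
  side 6: 20 = 20
This matches the lower bound, so 6 is optimal.

6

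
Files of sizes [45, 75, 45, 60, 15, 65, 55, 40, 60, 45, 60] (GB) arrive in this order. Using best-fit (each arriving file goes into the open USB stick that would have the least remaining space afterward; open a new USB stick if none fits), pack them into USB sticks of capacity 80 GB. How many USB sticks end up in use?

  45 → USB stick 1 (new)  [load 45/80]
  75 → USB stick 2 (new)  [load 75/80]
  45 → USB stick 3 (new)  [load 45/80]
  60 → USB stick 4 (new)  [load 60/80]
  15 → USB stick 4  [load 75/80]
  65 → USB stick 5 (new)  [load 65/80]
  55 → USB stick 6 (new)  [load 55/80]
  40 → USB stick 7 (new)  [load 40/80]
  60 → USB stick 8 (new)  [load 60/80]
  45 → USB stick 9 (new)  [load 45/80]
  60 → USB stick 10 (new)  [load 60/80]
10 USB sticks opened.

10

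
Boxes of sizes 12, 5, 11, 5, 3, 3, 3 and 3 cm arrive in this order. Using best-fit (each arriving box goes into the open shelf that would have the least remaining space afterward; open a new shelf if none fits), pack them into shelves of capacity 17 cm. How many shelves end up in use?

  12 → shelf 1 (new)  [load 12/17]
  5 → shelf 1  [load 17/17]
  11 → shelf 2 (new)  [load 11/17]
  5 → shelf 2  [load 16/17]
  3 → shelf 3 (new)  [load 3/17]
  3 → shelf 3  [load 6/17]
  3 → shelf 3  [load 9/17]
  3 → shelf 3  [load 12/17]
3 shelves opened.

3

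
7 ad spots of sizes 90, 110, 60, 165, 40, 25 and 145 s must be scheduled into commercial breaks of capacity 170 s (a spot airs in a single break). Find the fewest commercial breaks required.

4

Total = 165 + 145 + 110 + 90 + 60 + 40 + 25 = 635 s.
Lower bound: ⌈635/170⌉ = 4 commercial breaks.
A packing using 4 commercial breaks:
  break 1: 165 = 165
  break 2: 145 + 25 = 170
  break 3: 110 + 60 = 170
  break 4: 90 + 40 = 130
This matches the lower bound, so 4 is optimal.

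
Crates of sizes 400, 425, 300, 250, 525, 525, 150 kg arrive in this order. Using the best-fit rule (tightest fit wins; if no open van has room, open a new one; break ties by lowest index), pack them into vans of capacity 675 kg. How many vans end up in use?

5

  400 → van 1 (new)  [load 400/675]
  425 → van 2 (new)  [load 425/675]
  300 → van 3 (new)  [load 300/675]
  250 → van 2  [load 675/675]
  525 → van 4 (new)  [load 525/675]
  525 → van 5 (new)  [load 525/675]
  150 → van 4  [load 675/675]
5 vans opened.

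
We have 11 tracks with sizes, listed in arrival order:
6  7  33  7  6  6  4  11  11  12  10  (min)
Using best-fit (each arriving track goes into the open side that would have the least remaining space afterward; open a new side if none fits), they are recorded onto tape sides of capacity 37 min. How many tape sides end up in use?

  6 → side 1 (new)  [load 6/37]
  7 → side 1  [load 13/37]
  33 → side 2 (new)  [load 33/37]
  7 → side 1  [load 20/37]
  6 → side 1  [load 26/37]
  6 → side 1  [load 32/37]
  4 → side 2  [load 37/37]
  11 → side 3 (new)  [load 11/37]
  11 → side 3  [load 22/37]
  12 → side 3  [load 34/37]
  10 → side 4 (new)  [load 10/37]
4 tape sides opened.

4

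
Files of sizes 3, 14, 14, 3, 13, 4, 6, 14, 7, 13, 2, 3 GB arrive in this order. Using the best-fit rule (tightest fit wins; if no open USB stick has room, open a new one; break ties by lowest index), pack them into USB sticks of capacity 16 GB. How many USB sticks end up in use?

7

  3 → USB stick 1 (new)  [load 3/16]
  14 → USB stick 2 (new)  [load 14/16]
  14 → USB stick 3 (new)  [load 14/16]
  3 → USB stick 1  [load 6/16]
  13 → USB stick 4 (new)  [load 13/16]
  4 → USB stick 1  [load 10/16]
  6 → USB stick 1  [load 16/16]
  14 → USB stick 5 (new)  [load 14/16]
  7 → USB stick 6 (new)  [load 7/16]
  13 → USB stick 7 (new)  [load 13/16]
  2 → USB stick 2  [load 16/16]
  3 → USB stick 4  [load 16/16]
7 USB sticks opened.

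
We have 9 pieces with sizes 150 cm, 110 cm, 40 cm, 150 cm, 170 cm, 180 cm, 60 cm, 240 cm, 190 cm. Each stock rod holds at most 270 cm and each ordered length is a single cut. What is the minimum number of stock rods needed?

Total = 240 + 190 + 180 + 170 + 150 + 150 + 110 + 60 + 40 = 1290 cm.
Lower bound: ⌈1290/270⌉ = 5 stock rods.
Also, 6 pieces each exceed 135 cm, and no two of those can share a stock rod, so at least 6 stock rods are needed.
A packing using 6 stock rods:
  stock rod 1: 240 = 240
  stock rod 2: 190 + 60 = 250
  stock rod 3: 180 + 40 = 220
  stock rod 4: 170 = 170
  stock rod 5: 150 + 110 = 260
  stock rod 6: 150 = 150
This matches the lower bound, so 6 is optimal.

6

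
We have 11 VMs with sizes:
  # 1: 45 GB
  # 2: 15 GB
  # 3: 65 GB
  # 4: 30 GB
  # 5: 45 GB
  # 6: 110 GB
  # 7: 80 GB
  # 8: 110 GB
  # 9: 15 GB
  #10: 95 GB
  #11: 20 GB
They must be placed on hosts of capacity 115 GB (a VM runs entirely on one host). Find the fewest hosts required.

Total = 110 + 110 + 95 + 80 + 65 + 45 + 45 + 30 + 20 + 15 + 15 = 630 GB.
Lower bound: ⌈630/115⌉ = 6 hosts.
A packing using 6 hosts:
  host 1: 110 = 110
  host 2: 110 = 110
  host 3: 95 + 20 = 115
  host 4: 80 + 30 = 110
  host 5: 65 + 45 = 110
  host 6: 45 + 15 + 15 = 75
This matches the lower bound, so 6 is optimal.

6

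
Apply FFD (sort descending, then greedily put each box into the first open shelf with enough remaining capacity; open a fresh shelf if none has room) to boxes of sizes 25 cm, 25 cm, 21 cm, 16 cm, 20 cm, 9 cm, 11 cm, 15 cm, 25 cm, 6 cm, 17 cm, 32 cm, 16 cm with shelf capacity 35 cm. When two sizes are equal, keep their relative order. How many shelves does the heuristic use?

8

Sorted descending: 32, 25, 25, 25, 21, 20, 17, 16, 16, 15, 11, 9, 6.
  32 → shelf 1 (new)  [load 32/35]
  25 → shelf 2 (new)  [load 25/35]
  25 → shelf 3 (new)  [load 25/35]
  25 → shelf 4 (new)  [load 25/35]
  21 → shelf 5 (new)  [load 21/35]
  20 → shelf 6 (new)  [load 20/35]
  17 → shelf 7 (new)  [load 17/35]
  16 → shelf 7  [load 33/35]
  16 → shelf 8 (new)  [load 16/35]
  15 → shelf 6  [load 35/35]
  11 → shelf 5  [load 32/35]
  9 → shelf 2  [load 34/35]
  6 → shelf 3  [load 31/35]
8 shelves opened.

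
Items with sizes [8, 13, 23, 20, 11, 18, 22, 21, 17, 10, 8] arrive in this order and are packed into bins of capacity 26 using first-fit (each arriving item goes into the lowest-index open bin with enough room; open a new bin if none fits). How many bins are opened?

  8 → bin 1 (new)  [load 8/26]
  13 → bin 1  [load 21/26]
  23 → bin 2 (new)  [load 23/26]
  20 → bin 3 (new)  [load 20/26]
  11 → bin 4 (new)  [load 11/26]
  18 → bin 5 (new)  [load 18/26]
  22 → bin 6 (new)  [load 22/26]
  21 → bin 7 (new)  [load 21/26]
  17 → bin 8 (new)  [load 17/26]
  10 → bin 4  [load 21/26]
  8 → bin 5  [load 26/26]
8 bins opened.

8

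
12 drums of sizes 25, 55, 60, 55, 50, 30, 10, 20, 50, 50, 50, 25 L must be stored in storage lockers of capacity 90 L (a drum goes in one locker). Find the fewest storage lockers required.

7

Total = 60 + 55 + 55 + 50 + 50 + 50 + 50 + 30 + 25 + 25 + 20 + 10 = 480 L.
Lower bound: ⌈480/90⌉ = 6 storage lockers.
Also, 7 drums each exceed 45 L, and no two of those can share a locker, so at least 7 storage lockers are needed.
A packing using 7 storage lockers:
  locker 1: 60 + 30 = 90
  locker 2: 55 + 25 + 10 = 90
  locker 3: 55 + 25 = 80
  locker 4: 50 + 20 = 70
  locker 5: 50 = 50
  locker 6: 50 = 50
  locker 7: 50 = 50
This matches the lower bound, so 7 is optimal.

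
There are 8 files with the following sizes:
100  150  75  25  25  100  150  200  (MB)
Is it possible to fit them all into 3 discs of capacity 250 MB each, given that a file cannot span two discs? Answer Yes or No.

No

Total = 825 MB; ⌈825/250⌉ = 4.
At least 4 discs are required, but only 3 are allowed.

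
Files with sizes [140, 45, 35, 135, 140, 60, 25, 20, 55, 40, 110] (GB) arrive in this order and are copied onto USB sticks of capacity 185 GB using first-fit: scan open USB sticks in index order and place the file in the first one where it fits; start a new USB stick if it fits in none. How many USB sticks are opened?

5

  140 → USB stick 1 (new)  [load 140/185]
  45 → USB stick 1  [load 185/185]
  35 → USB stick 2 (new)  [load 35/185]
  135 → USB stick 2  [load 170/185]
  140 → USB stick 3 (new)  [load 140/185]
  60 → USB stick 4 (new)  [load 60/185]
  25 → USB stick 3  [load 165/185]
  20 → USB stick 3  [load 185/185]
  55 → USB stick 4  [load 115/185]
  40 → USB stick 4  [load 155/185]
  110 → USB stick 5 (new)  [load 110/185]
5 USB sticks opened.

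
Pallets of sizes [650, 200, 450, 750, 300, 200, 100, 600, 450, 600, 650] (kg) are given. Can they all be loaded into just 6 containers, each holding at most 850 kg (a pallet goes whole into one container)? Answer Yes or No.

No

Total = 4950 kg; ⌈4950/850⌉ = 6.
7 pallets each exceed half the capacity and cannot share a container, forcing at least 7 containers.
At least 7 containers are required, but only 6 are allowed.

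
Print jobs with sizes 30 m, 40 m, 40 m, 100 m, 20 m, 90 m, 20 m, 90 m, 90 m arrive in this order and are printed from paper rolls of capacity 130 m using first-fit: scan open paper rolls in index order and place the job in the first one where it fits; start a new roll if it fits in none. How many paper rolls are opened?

  30 → roll 1 (new)  [load 30/130]
  40 → roll 1  [load 70/130]
  40 → roll 1  [load 110/130]
  100 → roll 2 (new)  [load 100/130]
  20 → roll 1  [load 130/130]
  90 → roll 3 (new)  [load 90/130]
  20 → roll 2  [load 120/130]
  90 → roll 4 (new)  [load 90/130]
  90 → roll 5 (new)  [load 90/130]
5 paper rolls opened.

5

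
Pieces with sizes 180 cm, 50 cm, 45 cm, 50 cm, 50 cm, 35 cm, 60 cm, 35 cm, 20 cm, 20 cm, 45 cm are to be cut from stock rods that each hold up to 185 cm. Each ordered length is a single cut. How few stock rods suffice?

4

Total = 180 + 60 + 50 + 50 + 50 + 45 + 45 + 35 + 35 + 20 + 20 = 590 cm.
Lower bound: ⌈590/185⌉ = 4 stock rods.
A packing using 4 stock rods:
  stock rod 1: 180 = 180
  stock rod 2: 60 + 50 + 50 + 20 = 180
  stock rod 3: 50 + 45 + 45 + 35 = 175
  stock rod 4: 35 + 20 = 55
This matches the lower bound, so 4 is optimal.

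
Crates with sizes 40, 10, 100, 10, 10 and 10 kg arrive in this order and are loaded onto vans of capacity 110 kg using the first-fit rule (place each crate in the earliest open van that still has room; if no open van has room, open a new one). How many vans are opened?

  40 → van 1 (new)  [load 40/110]
  10 → van 1  [load 50/110]
  100 → van 2 (new)  [load 100/110]
  10 → van 1  [load 60/110]
  10 → van 1  [load 70/110]
  10 → van 1  [load 80/110]
2 vans opened.

2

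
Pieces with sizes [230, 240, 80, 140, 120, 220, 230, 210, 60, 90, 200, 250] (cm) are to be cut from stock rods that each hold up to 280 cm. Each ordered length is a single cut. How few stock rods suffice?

9

Total = 250 + 240 + 230 + 230 + 220 + 210 + 200 + 140 + 120 + 90 + 80 + 60 = 2070 cm.
Lower bound: ⌈2070/280⌉ = 8 stock rods.
A packing using 9 stock rods:
  stock rod 1: 250 = 250
  stock rod 2: 240 = 240
  stock rod 3: 230 = 230
  stock rod 4: 230 = 230
  stock rod 5: 220 + 60 = 280
  stock rod 6: 210 = 210
  stock rod 7: 200 + 80 = 280
  stock rod 8: 140 + 120 = 260
  stock rod 9: 90 = 90
No arrangement into 8 stock rods stays within capacity, so 9 is optimal.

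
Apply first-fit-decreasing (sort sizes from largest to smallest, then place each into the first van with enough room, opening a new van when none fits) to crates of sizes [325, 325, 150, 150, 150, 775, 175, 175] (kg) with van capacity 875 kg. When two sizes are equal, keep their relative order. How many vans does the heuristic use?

3

Sorted descending: 775, 325, 325, 175, 175, 150, 150, 150.
  775 → van 1 (new)  [load 775/875]
  325 → van 2 (new)  [load 325/875]
  325 → van 2  [load 650/875]
  175 → van 2  [load 825/875]
  175 → van 3 (new)  [load 175/875]
  150 → van 3  [load 325/875]
  150 → van 3  [load 475/875]
  150 → van 3  [load 625/875]
3 vans opened.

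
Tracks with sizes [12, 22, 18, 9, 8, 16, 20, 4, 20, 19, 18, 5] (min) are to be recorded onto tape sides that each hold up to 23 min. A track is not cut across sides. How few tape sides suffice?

9

Total = 22 + 20 + 20 + 19 + 18 + 18 + 16 + 12 + 9 + 8 + 5 + 4 = 171 min.
Lower bound: ⌈171/23⌉ = 8 tape sides.
A packing using 9 tape sides:
  side 1: 22 = 22
  side 2: 20 = 20
  side 3: 20 = 20
  side 4: 19 + 4 = 23
  side 5: 18 + 5 = 23
  side 6: 18 = 18
  side 7: 16 = 16
  side 8: 12 + 9 = 21
  side 9: 8 = 8
No arrangement into 8 tape sides stays within capacity, so 9 is optimal.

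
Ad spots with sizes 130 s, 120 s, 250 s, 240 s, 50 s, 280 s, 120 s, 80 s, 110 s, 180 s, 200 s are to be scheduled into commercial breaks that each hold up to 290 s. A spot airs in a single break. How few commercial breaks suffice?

7

Total = 280 + 250 + 240 + 200 + 180 + 130 + 120 + 120 + 110 + 80 + 50 = 1760 s.
Lower bound: ⌈1760/290⌉ = 7 commercial breaks.
A packing using 7 commercial breaks:
  break 1: 280 = 280
  break 2: 250 = 250
  break 3: 240 + 50 = 290
  break 4: 200 + 80 = 280
  break 5: 180 + 110 = 290
  break 6: 130 + 120 = 250
  break 7: 120 = 120
This matches the lower bound, so 7 is optimal.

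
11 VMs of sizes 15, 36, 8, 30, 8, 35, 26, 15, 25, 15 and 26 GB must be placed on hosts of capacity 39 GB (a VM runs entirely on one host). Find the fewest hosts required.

8

Total = 36 + 35 + 30 + 26 + 26 + 25 + 15 + 15 + 15 + 8 + 8 = 239 GB.
Lower bound: ⌈239/39⌉ = 7 hosts.
A packing using 8 hosts:
  host 1: 36 = 36
  host 2: 35 = 35
  host 3: 30 + 8 = 38
  host 4: 26 + 8 = 34
  host 5: 26 = 26
  host 6: 25 = 25
  host 7: 15 + 15 = 30
  host 8: 15 = 15
No arrangement into 7 hosts stays within capacity, so 8 is optimal.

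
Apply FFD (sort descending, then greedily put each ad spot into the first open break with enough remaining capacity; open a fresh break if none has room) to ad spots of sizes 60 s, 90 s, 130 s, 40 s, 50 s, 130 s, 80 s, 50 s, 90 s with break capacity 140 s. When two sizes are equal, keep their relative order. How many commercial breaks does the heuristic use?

6

Sorted descending: 130, 130, 90, 90, 80, 60, 50, 50, 40.
  130 → break 1 (new)  [load 130/140]
  130 → break 2 (new)  [load 130/140]
  90 → break 3 (new)  [load 90/140]
  90 → break 4 (new)  [load 90/140]
  80 → break 5 (new)  [load 80/140]
  60 → break 5  [load 140/140]
  50 → break 3  [load 140/140]
  50 → break 4  [load 140/140]
  40 → break 6 (new)  [load 40/140]
6 commercial breaks opened.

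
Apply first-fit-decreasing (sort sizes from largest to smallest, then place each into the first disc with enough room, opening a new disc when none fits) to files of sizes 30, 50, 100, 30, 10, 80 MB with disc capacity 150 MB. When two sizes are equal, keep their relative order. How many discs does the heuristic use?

Sorted descending: 100, 80, 50, 30, 30, 10.
  100 → disc 1 (new)  [load 100/150]
  80 → disc 2 (new)  [load 80/150]
  50 → disc 1  [load 150/150]
  30 → disc 2  [load 110/150]
  30 → disc 2  [load 140/150]
  10 → disc 2  [load 150/150]
2 discs opened.

2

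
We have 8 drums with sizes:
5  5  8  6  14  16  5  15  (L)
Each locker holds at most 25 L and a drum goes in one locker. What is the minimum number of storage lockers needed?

Total = 16 + 15 + 14 + 8 + 6 + 5 + 5 + 5 = 74 L.
Lower bound: ⌈74/25⌉ = 3 storage lockers.
A packing using 3 storage lockers:
  locker 1: 16 + 8 = 24
  locker 2: 15 + 5 + 5 = 25
  locker 3: 14 + 6 + 5 = 25
This matches the lower bound, so 3 is optimal.

3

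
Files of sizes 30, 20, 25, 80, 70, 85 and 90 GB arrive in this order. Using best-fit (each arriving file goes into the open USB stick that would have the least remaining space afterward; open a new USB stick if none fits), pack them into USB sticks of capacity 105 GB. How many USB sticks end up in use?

5

  30 → USB stick 1 (new)  [load 30/105]
  20 → USB stick 1  [load 50/105]
  25 → USB stick 1  [load 75/105]
  80 → USB stick 2 (new)  [load 80/105]
  70 → USB stick 3 (new)  [load 70/105]
  85 → USB stick 4 (new)  [load 85/105]
  90 → USB stick 5 (new)  [load 90/105]
5 USB sticks opened.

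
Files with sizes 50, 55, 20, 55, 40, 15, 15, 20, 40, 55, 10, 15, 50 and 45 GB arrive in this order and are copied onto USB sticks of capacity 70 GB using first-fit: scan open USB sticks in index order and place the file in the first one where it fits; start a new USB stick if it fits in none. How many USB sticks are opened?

8

  50 → USB stick 1 (new)  [load 50/70]
  55 → USB stick 2 (new)  [load 55/70]
  20 → USB stick 1  [load 70/70]
  55 → USB stick 3 (new)  [load 55/70]
  40 → USB stick 4 (new)  [load 40/70]
  15 → USB stick 2  [load 70/70]
  15 → USB stick 3  [load 70/70]
  20 → USB stick 4  [load 60/70]
  40 → USB stick 5 (new)  [load 40/70]
  55 → USB stick 6 (new)  [load 55/70]
  10 → USB stick 4  [load 70/70]
  15 → USB stick 5  [load 55/70]
  50 → USB stick 7 (new)  [load 50/70]
  45 → USB stick 8 (new)  [load 45/70]
8 USB sticks opened.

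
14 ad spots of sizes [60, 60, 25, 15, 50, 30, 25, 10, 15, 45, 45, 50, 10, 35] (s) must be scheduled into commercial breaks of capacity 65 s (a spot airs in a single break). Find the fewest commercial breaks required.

8

Total = 60 + 60 + 50 + 50 + 45 + 45 + 35 + 30 + 25 + 25 + 15 + 15 + 10 + 10 = 475 s.
Lower bound: ⌈475/65⌉ = 8 commercial breaks.
A packing using 8 commercial breaks:
  break 1: 60 = 60
  break 2: 60 = 60
  break 3: 50 + 15 = 65
  break 4: 50 + 15 = 65
  break 5: 45 + 10 + 10 = 65
  break 6: 45 = 45
  break 7: 35 + 30 = 65
  break 8: 25 + 25 = 50
This matches the lower bound, so 8 is optimal.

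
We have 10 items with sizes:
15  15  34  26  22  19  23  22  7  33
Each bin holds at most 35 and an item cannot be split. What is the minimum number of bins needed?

8

Total = 34 + 33 + 26 + 23 + 22 + 22 + 19 + 15 + 15 + 7 = 216.
Lower bound: ⌈216/35⌉ = 7 bins.
A packing using 8 bins:
  bin 1: 34 = 34
  bin 2: 33 = 33
  bin 3: 26 + 7 = 33
  bin 4: 23 = 23
  bin 5: 22 = 22
  bin 6: 22 = 22
  bin 7: 19 + 15 = 34
  bin 8: 15 = 15
No arrangement into 7 bins stays within capacity, so 8 is optimal.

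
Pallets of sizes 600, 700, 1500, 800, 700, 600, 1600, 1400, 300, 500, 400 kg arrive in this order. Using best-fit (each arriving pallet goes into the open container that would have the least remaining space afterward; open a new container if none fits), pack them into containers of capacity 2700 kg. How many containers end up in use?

  600 → container 1 (new)  [load 600/2700]
  700 → container 1  [load 1300/2700]
  1500 → container 2 (new)  [load 1500/2700]
  800 → container 2  [load 2300/2700]
  700 → container 1  [load 2000/2700]
  600 → container 1  [load 2600/2700]
  1600 → container 3 (new)  [load 1600/2700]
  1400 → container 4 (new)  [load 1400/2700]
  300 → container 2  [load 2600/2700]
  500 → container 3  [load 2100/2700]
  400 → container 3  [load 2500/2700]
4 containers opened.

4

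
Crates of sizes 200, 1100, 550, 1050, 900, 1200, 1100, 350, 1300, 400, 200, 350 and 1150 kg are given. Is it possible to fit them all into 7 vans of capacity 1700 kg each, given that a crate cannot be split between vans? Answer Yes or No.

Yes

A valid assignment using 7 vans:
  van 1: 1300 + 400 = 1700
  van 2: 1200 + 350 = 1550
  van 3: 1150 + 550 = 1700
  van 4: 1100 + 350 + 200 = 1650
  van 5: 1100 + 200 = 1300
  van 6: 1050 = 1050
  van 7: 900 = 900
Every load is within 1700 kg, so 7 vans suffice.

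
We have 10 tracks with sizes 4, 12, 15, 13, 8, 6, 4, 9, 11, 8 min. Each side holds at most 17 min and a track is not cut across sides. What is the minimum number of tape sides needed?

Total = 15 + 13 + 12 + 11 + 9 + 8 + 8 + 6 + 4 + 4 = 90 min.
Lower bound: ⌈90/17⌉ = 6 tape sides.
A packing using 6 tape sides:
  side 1: 15 = 15
  side 2: 13 + 4 = 17
  side 3: 12 + 4 = 16
  side 4: 11 + 6 = 17
  side 5: 9 + 8 = 17
  side 6: 8 = 8
This matches the lower bound, so 6 is optimal.

6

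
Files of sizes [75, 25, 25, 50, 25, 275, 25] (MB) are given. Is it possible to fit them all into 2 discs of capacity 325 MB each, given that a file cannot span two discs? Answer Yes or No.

Yes

A valid assignment using 2 discs:
  disc 1: 275 + 50 = 325
  disc 2: 75 + 25 + 25 + 25 + 25 = 175
Every load is within 325 MB, so 2 discs suffice.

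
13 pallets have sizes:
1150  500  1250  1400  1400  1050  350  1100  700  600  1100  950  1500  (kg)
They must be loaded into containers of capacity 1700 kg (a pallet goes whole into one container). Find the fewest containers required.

9

Total = 1500 + 1400 + 1400 + 1250 + 1150 + 1100 + 1100 + 1050 + 950 + 700 + 600 + 500 + 350 = 13050 kg.
Lower bound: ⌈13050/1700⌉ = 8 containers.
Also, 9 pallets each exceed 850 kg, and no two of those can share a container, so at least 9 containers are needed.
A packing using 9 containers:
  container 1: 1500 = 1500
  container 2: 1400 = 1400
  container 3: 1400 = 1400
  container 4: 1250 + 350 = 1600
  container 5: 1150 + 500 = 1650
  container 6: 1100 + 600 = 1700
  container 7: 1100 = 1100
  container 8: 1050 = 1050
  container 9: 950 + 700 = 1650
This matches the lower bound, so 9 is optimal.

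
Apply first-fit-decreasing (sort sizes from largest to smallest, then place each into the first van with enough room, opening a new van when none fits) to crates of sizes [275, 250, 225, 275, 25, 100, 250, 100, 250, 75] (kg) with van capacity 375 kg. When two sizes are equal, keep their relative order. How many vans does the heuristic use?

6

Sorted descending: 275, 275, 250, 250, 250, 225, 100, 100, 75, 25.
  275 → van 1 (new)  [load 275/375]
  275 → van 2 (new)  [load 275/375]
  250 → van 3 (new)  [load 250/375]
  250 → van 4 (new)  [load 250/375]
  250 → van 5 (new)  [load 250/375]
  225 → van 6 (new)  [load 225/375]
  100 → van 1  [load 375/375]
  100 → van 2  [load 375/375]
  75 → van 3  [load 325/375]
  25 → van 3  [load 350/375]
6 vans opened.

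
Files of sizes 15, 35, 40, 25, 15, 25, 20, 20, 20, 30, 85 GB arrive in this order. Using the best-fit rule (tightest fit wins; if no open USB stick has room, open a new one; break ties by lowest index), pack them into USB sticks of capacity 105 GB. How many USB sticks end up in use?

  15 → USB stick 1 (new)  [load 15/105]
  35 → USB stick 1  [load 50/105]
  40 → USB stick 1  [load 90/105]
  25 → USB stick 2 (new)  [load 25/105]
  15 → USB stick 1  [load 105/105]
  25 → USB stick 2  [load 50/105]
  20 → USB stick 2  [load 70/105]
  20 → USB stick 2  [load 90/105]
  20 → USB stick 3 (new)  [load 20/105]
  30 → USB stick 3  [load 50/105]
  85 → USB stick 4 (new)  [load 85/105]
4 USB sticks opened.

4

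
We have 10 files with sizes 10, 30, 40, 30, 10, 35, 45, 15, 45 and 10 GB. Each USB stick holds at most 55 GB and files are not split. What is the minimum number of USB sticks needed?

6

Total = 45 + 45 + 40 + 35 + 30 + 30 + 15 + 10 + 10 + 10 = 270 GB.
Lower bound: ⌈270/55⌉ = 5 USB sticks.
Also, 6 files each exceed 55/2 GB, and no two of those can share a USB stick, so at least 6 USB sticks are needed.
A packing using 6 USB sticks:
  USB stick 1: 45 + 10 = 55
  USB stick 2: 45 + 10 = 55
  USB stick 3: 40 + 15 = 55
  USB stick 4: 35 + 10 = 45
  USB stick 5: 30 = 30
  USB stick 6: 30 = 30
This matches the lower bound, so 6 is optimal.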